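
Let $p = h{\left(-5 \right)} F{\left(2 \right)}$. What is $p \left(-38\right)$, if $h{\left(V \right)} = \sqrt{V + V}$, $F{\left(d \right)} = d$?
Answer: $- 76 i \sqrt{10} \approx - 240.33 i$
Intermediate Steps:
$h{\left(V \right)} = \sqrt{2} \sqrt{V}$ ($h{\left(V \right)} = \sqrt{2 V} = \sqrt{2} \sqrt{V}$)
$p = 2 i \sqrt{10}$ ($p = \sqrt{2} \sqrt{-5} \cdot 2 = \sqrt{2} i \sqrt{5} \cdot 2 = i \sqrt{10} \cdot 2 = 2 i \sqrt{10} \approx 6.3246 i$)
$p \left(-38\right) = 2 i \sqrt{10} \left(-38\right) = - 76 i \sqrt{10}$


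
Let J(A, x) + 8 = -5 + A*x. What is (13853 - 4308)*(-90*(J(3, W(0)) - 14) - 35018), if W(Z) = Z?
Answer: -311052460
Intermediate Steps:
J(A, x) = -13 + A*x (J(A, x) = -8 + (-5 + A*x) = -13 + A*x)
(13853 - 4308)*(-90*(J(3, W(0)) - 14) - 35018) = (13853 - 4308)*(-90*((-13 + 3*0) - 14) - 35018) = 9545*(-90*((-13 + 0) - 14) - 35018) = 9545*(-90*(-13 - 14) - 35018) = 9545*(-90*(-27) - 35018) = 9545*(2430 - 35018) = 9545*(-32588) = -311052460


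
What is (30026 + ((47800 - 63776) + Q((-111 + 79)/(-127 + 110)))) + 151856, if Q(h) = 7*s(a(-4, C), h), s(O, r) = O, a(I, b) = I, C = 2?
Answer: 165878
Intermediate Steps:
Q(h) = -28 (Q(h) = 7*(-4) = -28)
(30026 + ((47800 - 63776) + Q((-111 + 79)/(-127 + 110)))) + 151856 = (30026 + ((47800 - 63776) - 28)) + 151856 = (30026 + (-15976 - 28)) + 151856 = (30026 - 16004) + 151856 = 14022 + 151856 = 165878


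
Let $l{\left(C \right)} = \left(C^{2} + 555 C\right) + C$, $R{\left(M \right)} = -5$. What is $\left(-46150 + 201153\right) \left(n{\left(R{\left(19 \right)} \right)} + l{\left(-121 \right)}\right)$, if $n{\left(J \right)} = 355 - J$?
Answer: $-8102781825$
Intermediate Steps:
$l{\left(C \right)} = C^{2} + 556 C$
$\left(-46150 + 201153\right) \left(n{\left(R{\left(19 \right)} \right)} + l{\left(-121 \right)}\right) = \left(-46150 + 201153\right) \left(\left(355 - -5\right) - 121 \left(556 - 121\right)\right) = 155003 \left(\left(355 + 5\right) - 52635\right) = 155003 \left(360 - 52635\right) = 155003 \left(-52275\right) = -8102781825$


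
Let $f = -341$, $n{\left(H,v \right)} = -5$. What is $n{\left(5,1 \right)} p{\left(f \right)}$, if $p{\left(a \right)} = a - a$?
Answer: $0$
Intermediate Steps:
$p{\left(a \right)} = 0$
$n{\left(5,1 \right)} p{\left(f \right)} = \left(-5\right) 0 = 0$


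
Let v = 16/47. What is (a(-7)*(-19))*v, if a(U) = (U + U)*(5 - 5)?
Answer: 0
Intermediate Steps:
v = 16/47 (v = 16*(1/47) = 16/47 ≈ 0.34043)
a(U) = 0 (a(U) = (2*U)*0 = 0)
(a(-7)*(-19))*v = (0*(-19))*(16/47) = 0*(16/47) = 0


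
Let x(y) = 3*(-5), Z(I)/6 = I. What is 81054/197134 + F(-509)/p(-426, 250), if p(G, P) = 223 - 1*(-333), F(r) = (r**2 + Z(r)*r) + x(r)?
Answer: 44694728249/13700813 ≈ 3262.2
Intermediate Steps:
Z(I) = 6*I
x(y) = -15
F(r) = -15 + 7*r**2 (F(r) = (r**2 + (6*r)*r) - 15 = (r**2 + 6*r**2) - 15 = 7*r**2 - 15 = -15 + 7*r**2)
p(G, P) = 556 (p(G, P) = 223 + 333 = 556)
81054/197134 + F(-509)/p(-426, 250) = 81054/197134 + (-15 + 7*(-509)**2)/556 = 81054*(1/197134) + (-15 + 7*259081)*(1/556) = 40527/98567 + (-15 + 1813567)*(1/556) = 40527/98567 + 1813552*(1/556) = 40527/98567 + 453388/139 = 44694728249/13700813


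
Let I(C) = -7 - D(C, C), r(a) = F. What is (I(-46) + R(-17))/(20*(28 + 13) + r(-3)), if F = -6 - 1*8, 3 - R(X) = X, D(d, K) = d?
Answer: 59/806 ≈ 0.073201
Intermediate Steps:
R(X) = 3 - X
F = -14 (F = -6 - 8 = -14)
r(a) = -14
I(C) = -7 - C
(I(-46) + R(-17))/(20*(28 + 13) + r(-3)) = ((-7 - 1*(-46)) + (3 - 1*(-17)))/(20*(28 + 13) - 14) = ((-7 + 46) + (3 + 17))/(20*41 - 14) = (39 + 20)/(820 - 14) = 59/806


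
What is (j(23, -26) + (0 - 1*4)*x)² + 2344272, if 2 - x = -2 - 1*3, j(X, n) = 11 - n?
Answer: 2344353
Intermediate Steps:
x = 7 (x = 2 - (-2 - 1*3) = 2 - (-2 - 3) = 2 - 1*(-5) = 2 + 5 = 7)
(j(23, -26) + (0 - 1*4)*x)² + 2344272 = ((11 - 1*(-26)) + (0 - 1*4)*7)² + 2344272 = ((11 + 26) + (0 - 4)*7)² + 2344272 = (37 - 4*7)² + 2344272 = (37 - 28)² + 2344272 = 9² + 2344272 = 81 + 2344272 = 2344353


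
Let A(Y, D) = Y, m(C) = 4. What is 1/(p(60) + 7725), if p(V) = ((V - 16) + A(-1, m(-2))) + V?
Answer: 1/7828 ≈ 0.00012775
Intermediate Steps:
p(V) = -17 + 2*V (p(V) = ((V - 16) - 1) + V = ((-16 + V) - 1) + V = (-17 + V) + V = -17 + 2*V)
1/(p(60) + 7725) = 1/((-17 + 2*60) + 7725) = 1/((-17 + 120) + 7725) = 1/(103 + 7725) = 1/7828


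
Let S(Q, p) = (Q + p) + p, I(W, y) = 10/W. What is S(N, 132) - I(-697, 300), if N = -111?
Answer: 106651/697 ≈ 153.01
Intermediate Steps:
S(Q, p) = Q + 2*p
S(N, 132) - I(-697, 300) = (-111 + 2*132) - 10/(-697) = (-111 + 264) - 10*(-1)/697 = 153 - 1*(-10/697) = 153 + 10/697 = 106651/697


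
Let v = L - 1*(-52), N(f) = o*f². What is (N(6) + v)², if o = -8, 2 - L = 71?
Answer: 93025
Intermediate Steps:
L = -69 (L = 2 - 1*71 = 2 - 71 = -69)
N(f) = -8*f²
v = -17 (v = -69 - 1*(-52) = -69 + 52 = -17)
(N(6) + v)² = (-8*6² - 17)² = (-8*36 - 17)² = (-288 - 17)² = (-305)² = 93025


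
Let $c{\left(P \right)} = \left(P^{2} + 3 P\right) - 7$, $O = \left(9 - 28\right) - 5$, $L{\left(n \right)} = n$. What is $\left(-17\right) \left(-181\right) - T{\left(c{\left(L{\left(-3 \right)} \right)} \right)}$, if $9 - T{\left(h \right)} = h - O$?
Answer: $3085$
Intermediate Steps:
$O = -24$ ($O = -19 - 5 = -24$)
$c{\left(P \right)} = -7 + P^{2} + 3 P$
$T{\left(h \right)} = -15 - h$ ($T{\left(h \right)} = 9 - \left(h - -24\right) = 9 - \left(h + 24\right) = 9 - \left(24 + h\right) = -15 - h$)
$\left(-17\right) \left(-181\right) - T{\left(c{\left(L{\left(-3 \right)} \right)} \right)} = \left(-17\right) \left(-181\right) - \left(-15 - \left(-7 + \left(-3\right)^{2} + 3 \left(-3\right)\right)\right) = 3077 - \left(-15 - \left(-7 + 9 - 9\right)\right) = 3077 - \left(-15 - -7\right) = 3077 - \left(-15 + 7\right) = 3077 - -8 = 3077 + 8 = 3085$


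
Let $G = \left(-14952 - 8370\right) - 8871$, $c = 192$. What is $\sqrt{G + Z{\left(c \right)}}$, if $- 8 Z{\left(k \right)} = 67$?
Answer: $\frac{i \sqrt{515222}}{4} \approx 179.45 i$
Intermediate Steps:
$Z{\left(k \right)} = - \frac{67}{8}$ ($Z{\left(k \right)} = \left(- \frac{1}{8}\right) 67 = - \frac{67}{8}$)
$G = -32193$ ($G = -23322 - 8871 = -32193$)
$\sqrt{G + Z{\left(c \right)}} = \sqrt{-32193 - \frac{67}{8}} = \sqrt{- \frac{257611}{8}} = \frac{i \sqrt{515222}}{4}$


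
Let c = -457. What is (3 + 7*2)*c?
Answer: -7769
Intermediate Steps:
(3 + 7*2)*c = (3 + 7*2)*(-457) = (3 + 14)*(-457) = 17*(-457) = -7769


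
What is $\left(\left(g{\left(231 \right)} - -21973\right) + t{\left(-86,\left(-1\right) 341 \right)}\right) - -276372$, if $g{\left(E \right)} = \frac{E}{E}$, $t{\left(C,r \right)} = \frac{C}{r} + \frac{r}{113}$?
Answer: $\frac{11496059855}{38533} \approx 2.9834 \cdot 10^{5}$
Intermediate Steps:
$t{\left(C,r \right)} = \frac{r}{113} + \frac{C}{r}$ ($t{\left(C,r \right)} = \frac{C}{r} + r \frac{1}{113} = \frac{C}{r} + \frac{r}{113} = \frac{r}{113} + \frac{C}{r}$)
$g{\left(E \right)} = 1$
$\left(\left(g{\left(231 \right)} - -21973\right) + t{\left(-86,\left(-1\right) 341 \right)}\right) - -276372 = \left(\left(1 - -21973\right) + \left(\frac{\left(-1\right) 341}{113} - \frac{86}{\left(-1\right) 341}\right)\right) - -276372 = \left(\left(1 + \left(-59 + 22032\right)\right) + \left(\frac{1}{113} \left(-341\right) - \frac{86}{-341}\right)\right) + 276372 = \left(\left(1 + 21973\right) - \frac{106563}{38533}\right) + 276372 = \left(21974 + \left(- \frac{341}{113} + \frac{86}{341}\right)\right) + 276372 = \left(21974 - \frac{106563}{38533}\right) + 276372 = \frac{846617579}{38533} + 276372 = \frac{11496059855}{38533}$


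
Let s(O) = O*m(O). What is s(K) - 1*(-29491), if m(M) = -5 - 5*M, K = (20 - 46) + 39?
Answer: 28581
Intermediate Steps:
K = 13 (K = -26 + 39 = 13)
s(O) = O*(-5 - 5*O)
s(K) - 1*(-29491) = -5*13*(1 + 13) - 1*(-29491) = -5*13*14 + 29491 = -910 + 29491 = 28581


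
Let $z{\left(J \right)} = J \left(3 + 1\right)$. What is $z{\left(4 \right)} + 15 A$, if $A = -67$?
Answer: $-989$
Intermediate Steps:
$z{\left(J \right)} = 4 J$ ($z{\left(J \right)} = J 4 = 4 J$)
$z{\left(4 \right)} + 15 A = 4 \cdot 4 + 15 \left(-67\right) = 16 - 1005 = -989$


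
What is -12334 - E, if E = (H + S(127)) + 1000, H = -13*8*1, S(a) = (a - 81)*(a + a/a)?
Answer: -19118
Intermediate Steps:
S(a) = (1 + a)*(-81 + a) (S(a) = (-81 + a)*(a + 1) = (-81 + a)*(1 + a) = (1 + a)*(-81 + a))
H = -104 (H = -104*1 = -104)
E = 6784 (E = (-104 + (-81 + 127² - 80*127)) + 1000 = (-104 + (-81 + 16129 - 10160)) + 1000 = (-104 + 5888) + 1000 = 5784 + 1000 = 6784)
-12334 - E = -12334 - 1*6784 = -12334 - 6784 = -19118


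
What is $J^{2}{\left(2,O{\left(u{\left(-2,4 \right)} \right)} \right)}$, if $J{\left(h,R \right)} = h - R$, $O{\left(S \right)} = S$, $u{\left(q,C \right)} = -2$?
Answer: $16$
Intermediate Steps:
$J^{2}{\left(2,O{\left(u{\left(-2,4 \right)} \right)} \right)} = \left(2 - -2\right)^{2} = \left(2 + 2\right)^{2} = 4^{2} = 16$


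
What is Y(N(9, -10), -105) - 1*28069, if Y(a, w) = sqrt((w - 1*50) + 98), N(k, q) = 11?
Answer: -28069 + I*sqrt(57) ≈ -28069.0 + 7.5498*I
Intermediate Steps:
Y(a, w) = sqrt(48 + w) (Y(a, w) = sqrt((w - 50) + 98) = sqrt((-50 + w) + 98) = sqrt(48 + w))
Y(N(9, -10), -105) - 1*28069 = sqrt(48 - 105) - 1*28069 = sqrt(-57) - 28069 = I*sqrt(57) - 28069 = -28069 + I*sqrt(57)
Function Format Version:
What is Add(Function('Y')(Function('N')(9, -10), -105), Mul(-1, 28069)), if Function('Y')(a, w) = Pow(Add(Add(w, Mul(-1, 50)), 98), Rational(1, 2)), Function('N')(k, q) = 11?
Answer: Add(-28069, Mul(I, Pow(57, Rational(1, 2)))) ≈ Add(-28069., Mul(7.5498, I))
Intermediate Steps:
Function('Y')(a, w) = Pow(Add(48, w), Rational(1, 2)) (Function('Y')(a, w) = Pow(Add(Add(w, -50), 98), Rational(1, 2)) = Pow(Add(Add(-50, w), 98), Rational(1, 2)) = Pow(Add(48, w), Rational(1, 2)))
Add(Function('Y')(Function('N')(9, -10), -105), Mul(-1, 28069)) = Add(Pow(Add(48, -105), Rational(1, 2)), Mul(-1, 28069)) = Add(Pow(-57, Rational(1, 2)), -28069) = Add(Mul(I, Pow(57, Rational(1, 2))), -28069) = Add(-28069, Mul(I, Pow(57, Rational(1, 2))))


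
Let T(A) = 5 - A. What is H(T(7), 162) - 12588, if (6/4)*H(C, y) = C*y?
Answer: -12804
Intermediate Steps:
H(C, y) = 2*C*y/3 (H(C, y) = 2*(C*y)/3 = 2*C*y/3)
H(T(7), 162) - 12588 = (⅔)*(5 - 1*7)*162 - 12588 = (⅔)*(5 - 7)*162 - 12588 = (⅔)*(-2)*162 - 12588 = -216 - 12588 = -12804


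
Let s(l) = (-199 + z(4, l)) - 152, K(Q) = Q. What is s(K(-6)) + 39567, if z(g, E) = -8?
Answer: 39208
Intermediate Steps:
s(l) = -359 (s(l) = (-199 - 8) - 152 = -207 - 152 = -359)
s(K(-6)) + 39567 = -359 + 39567 = 39208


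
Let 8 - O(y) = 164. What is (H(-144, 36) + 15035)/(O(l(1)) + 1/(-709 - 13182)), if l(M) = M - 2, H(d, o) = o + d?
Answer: -207350957/2166997 ≈ -95.686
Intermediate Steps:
H(d, o) = d + o
l(M) = -2 + M
O(y) = -156 (O(y) = 8 - 1*164 = 8 - 164 = -156)
(H(-144, 36) + 15035)/(O(l(1)) + 1/(-709 - 13182)) = ((-144 + 36) + 15035)/(-156 + 1/(-709 - 13182)) = (-108 + 15035)/(-156 + 1/(-13891)) = 14927/(-156 - 1/13891) = 14927/(-2166997/13891) = 14927*(-13891/2166997) = -207350957/2166997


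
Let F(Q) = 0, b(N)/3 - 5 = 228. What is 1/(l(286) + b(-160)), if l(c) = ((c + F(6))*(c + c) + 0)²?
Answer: 1/26762343163 ≈ 3.7366e-11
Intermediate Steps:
b(N) = 699 (b(N) = 15 + 3*228 = 15 + 684 = 699)
l(c) = 4*c⁴ (l(c) = ((c + 0)*(c + c) + 0)² = (c*(2*c) + 0)² = (2*c² + 0)² = (2*c²)² = 4*c⁴)
1/(l(286) + b(-160)) = 1/(4*286⁴ + 699) = 1/(4*6690585616 + 699) = 1/(26762342464 + 699) = 1/26762343163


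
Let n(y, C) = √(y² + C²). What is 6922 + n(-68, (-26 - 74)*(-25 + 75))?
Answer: 6922 + 4*√1562789 ≈ 11922.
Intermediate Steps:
n(y, C) = √(C² + y²)
6922 + n(-68, (-26 - 74)*(-25 + 75)) = 6922 + √(((-26 - 74)*(-25 + 75))² + (-68)²) = 6922 + √((-100*50)² + 4624) = 6922 + √((-5000)² + 4624) = 6922 + √(25000000 + 4624) = 6922 + √25004624 = 6922 + 4*√1562789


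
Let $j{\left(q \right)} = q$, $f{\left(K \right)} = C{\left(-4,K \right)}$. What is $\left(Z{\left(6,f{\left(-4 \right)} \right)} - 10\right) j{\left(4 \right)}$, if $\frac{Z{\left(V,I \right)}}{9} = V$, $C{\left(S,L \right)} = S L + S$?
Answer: $176$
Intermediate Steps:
$C{\left(S,L \right)} = S + L S$ ($C{\left(S,L \right)} = L S + S = S + L S$)
$f{\left(K \right)} = -4 - 4 K$ ($f{\left(K \right)} = - 4 \left(1 + K\right) = -4 - 4 K$)
$Z{\left(V,I \right)} = 9 V$
$\left(Z{\left(6,f{\left(-4 \right)} \right)} - 10\right) j{\left(4 \right)} = \left(9 \cdot 6 - 10\right) 4 = \left(54 - 10\right) 4 = 44 \cdot 4 = 176$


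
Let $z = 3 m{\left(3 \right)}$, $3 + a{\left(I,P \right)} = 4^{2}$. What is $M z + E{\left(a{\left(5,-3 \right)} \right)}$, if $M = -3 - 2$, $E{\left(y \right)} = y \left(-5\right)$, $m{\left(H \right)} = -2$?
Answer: $-35$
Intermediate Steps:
$a{\left(I,P \right)} = 13$ ($a{\left(I,P \right)} = -3 + 4^{2} = -3 + 16 = 13$)
$E{\left(y \right)} = - 5 y$
$z = -6$ ($z = 3 \left(-2\right) = -6$)
$M = -5$
$M z + E{\left(a{\left(5,-3 \right)} \right)} = \left(-5\right) \left(-6\right) - 65 = 30 - 65 = -35$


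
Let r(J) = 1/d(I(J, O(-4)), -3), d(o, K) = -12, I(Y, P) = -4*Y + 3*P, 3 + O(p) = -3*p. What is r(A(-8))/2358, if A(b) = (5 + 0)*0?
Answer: -1/28296 ≈ -3.5341e-5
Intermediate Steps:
O(p) = -3 - 3*p
A(b) = 0 (A(b) = 5*0 = 0)
r(J) = -1/12 (r(J) = 1/(-12) = -1/12)
r(A(-8))/2358 = -1/12/2358 = -1/12*1/2358 = -1/28296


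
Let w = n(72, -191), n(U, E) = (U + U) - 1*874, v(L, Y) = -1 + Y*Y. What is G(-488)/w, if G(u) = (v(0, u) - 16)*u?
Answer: 58102988/365 ≈ 1.5919e+5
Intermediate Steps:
v(L, Y) = -1 + Y²
n(U, E) = -874 + 2*U (n(U, E) = 2*U - 874 = -874 + 2*U)
G(u) = u*(-17 + u²) (G(u) = ((-1 + u²) - 16)*u = (-17 + u²)*u = u*(-17 + u²))
w = -730 (w = -874 + 2*72 = -874 + 144 = -730)
G(-488)/w = -488*(-17 + (-488)²)/(-730) = -488*(-17 + 238144)*(-1/730) = -488*238127*(-1/730) = -116205976*(-1/730) = 58102988/365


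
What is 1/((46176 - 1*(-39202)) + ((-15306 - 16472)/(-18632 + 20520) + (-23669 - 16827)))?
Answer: 944/42352719 ≈ 2.2289e-5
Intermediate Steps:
1/((46176 - 1*(-39202)) + ((-15306 - 16472)/(-18632 + 20520) + (-23669 - 16827))) = 1/((46176 + 39202) + (-31778/1888 - 40496)) = 1/(85378 + (-31778*1/1888 - 40496)) = 1/(85378 + (-15889/944 - 40496)) = 1/(85378 - 38244113/944) = 1/(42352719/944) = 944/42352719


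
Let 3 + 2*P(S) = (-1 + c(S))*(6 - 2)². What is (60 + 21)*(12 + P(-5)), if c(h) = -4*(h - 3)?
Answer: 41877/2 ≈ 20939.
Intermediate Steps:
c(h) = 12 - 4*h (c(h) = -4*(-3 + h) = 12 - 4*h)
P(S) = 173/2 - 32*S (P(S) = -3/2 + ((-1 + (12 - 4*S))*(6 - 2)²)/2 = -3/2 + ((11 - 4*S)*4²)/2 = -3/2 + ((11 - 4*S)*16)/2 = -3/2 + (176 - 64*S)/2 = -3/2 + (88 - 32*S) = 173/2 - 32*S)
(60 + 21)*(12 + P(-5)) = (60 + 21)*(12 + (173/2 - 32*(-5))) = 81*(12 + (173/2 + 160)) = 81*(12 + 493/2) = 81*(517/2) = 41877/2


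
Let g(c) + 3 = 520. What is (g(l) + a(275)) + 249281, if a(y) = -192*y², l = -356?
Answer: -14270202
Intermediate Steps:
g(c) = 517 (g(c) = -3 + 520 = 517)
(g(l) + a(275)) + 249281 = (517 - 192*275²) + 249281 = (517 - 192*75625) + 249281 = (517 - 14520000) + 249281 = -14519483 + 249281 = -14270202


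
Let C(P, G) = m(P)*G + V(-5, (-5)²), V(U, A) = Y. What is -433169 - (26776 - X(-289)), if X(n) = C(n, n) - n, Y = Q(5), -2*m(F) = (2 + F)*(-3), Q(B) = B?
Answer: -670473/2 ≈ -3.3524e+5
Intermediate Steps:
m(F) = 3 + 3*F/2 (m(F) = -(2 + F)*(-3)/2 = -(-6 - 3*F)/2 = 3 + 3*F/2)
Y = 5
V(U, A) = 5
C(P, G) = 5 + G*(3 + 3*P/2) (C(P, G) = (3 + 3*P/2)*G + 5 = G*(3 + 3*P/2) + 5 = 5 + G*(3 + 3*P/2))
X(n) = 5 - n + 3*n*(2 + n)/2 (X(n) = (5 + 3*n*(2 + n)/2) - n = 5 - n + 3*n*(2 + n)/2)
-433169 - (26776 - X(-289)) = -433169 - (26776 - (5 + 2*(-289) + (3/2)*(-289)²)) = -433169 - (26776 - (5 - 578 + (3/2)*83521)) = -433169 - (26776 - (5 - 578 + 250563/2)) = -433169 - (26776 - 1*249417/2) = -433169 - (26776 - 249417/2) = -433169 - 1*(-195865/2) = -433169 + 195865/2 = -670473/2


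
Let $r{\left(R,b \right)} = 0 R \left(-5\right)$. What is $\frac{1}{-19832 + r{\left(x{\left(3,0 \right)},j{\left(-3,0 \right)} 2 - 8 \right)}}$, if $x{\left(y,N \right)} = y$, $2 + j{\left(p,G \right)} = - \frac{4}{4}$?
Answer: $- \frac{1}{19832} \approx -5.0424 \cdot 10^{-5}$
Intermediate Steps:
$j{\left(p,G \right)} = -3$ ($j{\left(p,G \right)} = -2 - \frac{4}{4} = -2 - 1 = -3$)
$r{\left(R,b \right)} = 0$ ($r{\left(R,b \right)} = 0 \left(-5\right) = 0$)
$\frac{1}{-19832 + r{\left(x{\left(3,0 \right)},j{\left(-3,0 \right)} 2 - 8 \right)}} = \frac{1}{-19832 + 0} = \frac{1}{-19832} = - \frac{1}{19832}$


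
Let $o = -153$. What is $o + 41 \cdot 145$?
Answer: $5792$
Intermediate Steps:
$o + 41 \cdot 145 = -153 + 41 \cdot 145 = -153 + 5945 = 5792$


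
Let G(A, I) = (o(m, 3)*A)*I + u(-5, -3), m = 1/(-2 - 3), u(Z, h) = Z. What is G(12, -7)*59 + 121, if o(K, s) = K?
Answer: 4086/5 ≈ 817.20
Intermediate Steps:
m = -⅕ (m = 1/(-5) = -⅕ ≈ -0.20000)
G(A, I) = -5 - A*I/5 (G(A, I) = (-A/5)*I - 5 = -A*I/5 - 5 = -5 - A*I/5)
G(12, -7)*59 + 121 = (-5 - ⅕*12*(-7))*59 + 121 = (-5 + 84/5)*59 + 121 = (59/5)*59 + 121 = 3481/5 + 121 = 4086/5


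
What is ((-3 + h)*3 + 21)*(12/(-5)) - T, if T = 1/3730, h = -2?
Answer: -53713/3730 ≈ -14.400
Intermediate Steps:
T = 1/3730 ≈ 0.00026810
((-3 + h)*3 + 21)*(12/(-5)) - T = ((-3 - 2)*3 + 21)*(12/(-5)) - 1*1/3730 = (-5*3 + 21)*(12*(-⅕)) - 1/3730 = (-15 + 21)*(-12/5) - 1/3730 = 6*(-12/5) - 1/3730 = -72/5 - 1/3730 = -53713/3730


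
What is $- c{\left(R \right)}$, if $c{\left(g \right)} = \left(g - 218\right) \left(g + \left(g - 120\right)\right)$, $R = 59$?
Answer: $-318$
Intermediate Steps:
$c{\left(g \right)} = \left(-218 + g\right) \left(-120 + 2 g\right)$ ($c{\left(g \right)} = \left(-218 + g\right) \left(g + \left(-120 + g\right)\right) = \left(-218 + g\right) \left(-120 + 2 g\right)$)
$- c{\left(R \right)} = - (26160 - 32804 + 2 \cdot 59^{2}) = - (26160 - 32804 + 2 \cdot 3481) = - (26160 - 32804 + 6962) = \left(-1\right) 318 = -318$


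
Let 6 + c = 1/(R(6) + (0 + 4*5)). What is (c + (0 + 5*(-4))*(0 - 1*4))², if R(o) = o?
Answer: 3705625/676 ≈ 5481.7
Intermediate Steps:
c = -155/26 (c = -6 + 1/(6 + (0 + 4*5)) = -6 + 1/(6 + (0 + 20)) = -6 + 1/(6 + 20) = -6 + 1/26 = -155/26 ≈ -5.9615)
(c + (0 + 5*(-4))*(0 - 1*4))² = (-155/26 + (0 + 5*(-4))*(0 - 1*4))² = (-155/26 + (0 - 20)*(0 - 4))² = (-155/26 - 20*(-4))² = (-155/26 + 80)² = (1925/26)² = 3705625/676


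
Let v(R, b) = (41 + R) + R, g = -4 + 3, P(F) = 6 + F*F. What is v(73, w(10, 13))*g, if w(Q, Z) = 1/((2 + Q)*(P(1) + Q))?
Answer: -187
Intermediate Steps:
P(F) = 6 + F²
w(Q, Z) = 1/((2 + Q)*(7 + Q)) (w(Q, Z) = 1/((2 + Q)*((6 + 1²) + Q)) = 1/((2 + Q)*((6 + 1) + Q)) = 1/((2 + Q)*(7 + Q)))
g = -1
v(R, b) = 41 + 2*R
v(73, w(10, 13))*g = (41 + 2*73)*(-1) = (41 + 146)*(-1) = 187*(-1) = -187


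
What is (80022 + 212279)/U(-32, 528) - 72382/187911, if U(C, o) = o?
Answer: 18296118505/33072336 ≈ 553.21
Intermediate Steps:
(80022 + 212279)/U(-32, 528) - 72382/187911 = (80022 + 212279)/528 - 72382/187911 = 292301*(1/528) - 72382*1/187911 = 292301/528 - 72382/187911 = 18296118505/33072336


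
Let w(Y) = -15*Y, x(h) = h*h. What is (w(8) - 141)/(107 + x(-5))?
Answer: -87/44 ≈ -1.9773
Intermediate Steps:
x(h) = h²
(w(8) - 141)/(107 + x(-5)) = (-15*8 - 141)/(107 + (-5)²) = (-120 - 141)/(107 + 25) = -261/132 = -261*1/132 = -87/44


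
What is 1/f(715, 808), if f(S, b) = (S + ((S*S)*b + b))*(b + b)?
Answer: 1/667523257968 ≈ 1.4981e-12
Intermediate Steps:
f(S, b) = 2*b*(S + b + b*S**2) (f(S, b) = (S + (S**2*b + b))*(2*b) = (S + (b*S**2 + b))*(2*b) = (S + (b + b*S**2))*(2*b) = (S + b + b*S**2)*(2*b) = 2*b*(S + b + b*S**2))
1/f(715, 808) = 1/(2*808*(715 + 808 + 808*715**2)) = 1/(2*808*(715 + 808 + 808*511225)) = 1/(2*808*(715 + 808 + 413069800)) = 1/(2*808*413071323) = 1/667523257968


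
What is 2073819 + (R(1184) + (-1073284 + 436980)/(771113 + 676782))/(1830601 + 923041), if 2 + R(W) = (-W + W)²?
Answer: 4134142087385299058/1993492241795 ≈ 2.0738e+6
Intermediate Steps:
R(W) = -2 (R(W) = -2 + (-W + W)² = -2 + 0² = -2 + 0 = -2)
2073819 + (R(1184) + (-1073284 + 436980)/(771113 + 676782))/(1830601 + 923041) = 2073819 + (-2 + (-1073284 + 436980)/(771113 + 676782))/(1830601 + 923041) = 2073819 + (-2 - 636304/1447895)/2753642 = 2073819 + (-2 - 636304*1/1447895)*(1/2753642) = 2073819 + (-2 - 636304/1447895)*(1/2753642) = 2073819 - 3532094/1447895*1/2753642 = 2073819 - 1766047/1993492241795 = 4134142087385299058/1993492241795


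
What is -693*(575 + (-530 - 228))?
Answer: 126819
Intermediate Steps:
-693*(575 + (-530 - 228)) = -693*(575 - 758) = -693*(-183) = 126819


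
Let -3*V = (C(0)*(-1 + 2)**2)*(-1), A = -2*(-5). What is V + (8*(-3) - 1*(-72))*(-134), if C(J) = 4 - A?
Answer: -6434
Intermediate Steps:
A = 10
C(J) = -6 (C(J) = 4 - 1*10 = 4 - 10 = -6)
V = -2 (V = -(-6*(-1 + 2)**2)*(-1)/3 = -(-6*1**2)*(-1)/3 = -(-6*1)*(-1)/3 = -(-2)*(-1) = -1/3*6 = -2)
V + (8*(-3) - 1*(-72))*(-134) = -2 + (8*(-3) - 1*(-72))*(-134) = -2 + (-24 + 72)*(-134) = -2 + 48*(-134) = -2 - 6432 = -6434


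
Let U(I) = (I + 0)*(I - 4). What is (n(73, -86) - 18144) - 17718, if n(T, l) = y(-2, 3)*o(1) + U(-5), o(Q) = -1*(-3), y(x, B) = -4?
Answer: -35829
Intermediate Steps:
o(Q) = 3
U(I) = I*(-4 + I)
n(T, l) = 33 (n(T, l) = -4*3 - 5*(-4 - 5) = -12 - 5*(-9) = -12 + 45 = 33)
(n(73, -86) - 18144) - 17718 = (33 - 18144) - 17718 = -18111 - 17718 = -35829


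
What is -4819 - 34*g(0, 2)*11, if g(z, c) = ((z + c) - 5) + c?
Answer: -4445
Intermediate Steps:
g(z, c) = -5 + z + 2*c (g(z, c) = ((c + z) - 5) + c = (-5 + c + z) + c = -5 + z + 2*c)
-4819 - 34*g(0, 2)*11 = -4819 - 34*(-5 + 0 + 2*2)*11 = -4819 - 34*(-5 + 0 + 4)*11 = -4819 - 34*(-1)*11 = -4819 + 34*11 = -4819 + 374 = -4445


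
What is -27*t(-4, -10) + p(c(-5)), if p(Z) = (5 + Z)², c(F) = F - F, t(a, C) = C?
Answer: 295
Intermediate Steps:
c(F) = 0
-27*t(-4, -10) + p(c(-5)) = -27*(-10) + (5 + 0)² = 270 + 5² = 270 + 25 = 295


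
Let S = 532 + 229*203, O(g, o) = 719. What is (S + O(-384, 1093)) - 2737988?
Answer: -2690250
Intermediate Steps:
S = 47019 (S = 532 + 46487 = 47019)
(S + O(-384, 1093)) - 2737988 = (47019 + 719) - 2737988 = 47738 - 2737988 = -2690250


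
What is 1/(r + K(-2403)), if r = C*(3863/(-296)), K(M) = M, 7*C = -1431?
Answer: 2072/548937 ≈ 0.0037746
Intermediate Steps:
C = -1431/7 (C = (1/7)*(-1431) = -1431/7 ≈ -204.43)
r = 5527953/2072 (r = -5527953/(7*(-296)) = -5527953*(-1)/(7*296) = -1431/7*(-3863/296) = 5527953/2072 ≈ 2667.9)
1/(r + K(-2403)) = 1/(5527953/2072 - 2403) = 1/(548937/2072) = 2072/548937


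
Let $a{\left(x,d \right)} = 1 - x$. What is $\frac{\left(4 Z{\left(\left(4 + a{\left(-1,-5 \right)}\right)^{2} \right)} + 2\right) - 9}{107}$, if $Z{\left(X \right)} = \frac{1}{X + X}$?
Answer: $- \frac{125}{1926} \approx -0.064901$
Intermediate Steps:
$Z{\left(X \right)} = \frac{1}{2 X}$
$\frac{\left(4 Z{\left(\left(4 + a{\left(-1,-5 \right)}\right)^{2} \right)} + 2\right) - 9}{107} = \frac{\left(4 \frac{1}{2 \left(4 + \left(1 - -1\right)\right)^{2}} + 2\right) - 9}{107} = \frac{\left(4 \frac{1}{2 \left(4 + \left(1 + 1\right)\right)^{2}} + 2\right) - 9}{107} = \frac{\left(4 \frac{1}{2 \left(4 + 2\right)^{2}} + 2\right) - 9}{107} = \frac{\left(4 \frac{1}{2 \cdot 6^{2}} + 2\right) - 9}{107} = \frac{\left(4 \frac{1}{2 \cdot 36} + 2\right) - 9}{107} = \frac{\left(4 \cdot \frac{1}{2} \cdot \frac{1}{36} + 2\right) - 9}{107} = \frac{\left(4 \cdot \frac{1}{72} + 2\right) - 9}{107} = \frac{\left(\frac{1}{18} + 2\right) - 9}{107} = \frac{\frac{37}{18} - 9}{107} = \frac{1}{107} \left(- \frac{125}{18}\right) = - \frac{125}{1926}$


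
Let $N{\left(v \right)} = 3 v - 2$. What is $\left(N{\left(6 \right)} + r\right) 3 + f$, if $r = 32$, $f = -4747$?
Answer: $-4603$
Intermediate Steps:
$N{\left(v \right)} = -2 + 3 v$
$\left(N{\left(6 \right)} + r\right) 3 + f = \left(\left(-2 + 3 \cdot 6\right) + 32\right) 3 - 4747 = \left(\left(-2 + 18\right) + 32\right) 3 - 4747 = \left(16 + 32\right) 3 - 4747 = 48 \cdot 3 - 4747 = 144 - 4747 = -4603$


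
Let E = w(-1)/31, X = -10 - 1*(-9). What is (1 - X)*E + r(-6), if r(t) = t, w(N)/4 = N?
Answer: -194/31 ≈ -6.2581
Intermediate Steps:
w(N) = 4*N
X = -1 (X = -10 + 9 = -1)
E = -4/31 (E = (4*(-1))/31 = -4*1/31 = -4/31 ≈ -0.12903)
(1 - X)*E + r(-6) = (1 - 1*(-1))*(-4/31) - 6 = (1 + 1)*(-4/31) - 6 = 2*(-4/31) - 6 = -8/31 - 6 = -194/31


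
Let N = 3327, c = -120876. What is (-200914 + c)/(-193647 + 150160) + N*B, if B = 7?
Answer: 1013090533/43487 ≈ 23296.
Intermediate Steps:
(-200914 + c)/(-193647 + 150160) + N*B = (-200914 - 120876)/(-193647 + 150160) + 3327*7 = -321790/(-43487) + 23289 = -321790*(-1/43487) + 23289 = 321790/43487 + 23289 = 1013090533/43487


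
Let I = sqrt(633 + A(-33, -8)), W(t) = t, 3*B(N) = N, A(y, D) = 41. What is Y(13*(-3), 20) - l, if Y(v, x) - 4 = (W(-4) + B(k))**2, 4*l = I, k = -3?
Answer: 29 - sqrt(674)/4 ≈ 22.510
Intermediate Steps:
B(N) = N/3
I = sqrt(674) (I = sqrt(633 + 41) = sqrt(674) ≈ 25.962)
l = sqrt(674)/4 ≈ 6.4904
Y(v, x) = 29 (Y(v, x) = 4 + (-4 + (1/3)*(-3))**2 = 4 + (-4 - 1)**2 = 4 + (-5)**2 = 4 + 25 = 29)
Y(13*(-3), 20) - l = 29 - sqrt(674)/4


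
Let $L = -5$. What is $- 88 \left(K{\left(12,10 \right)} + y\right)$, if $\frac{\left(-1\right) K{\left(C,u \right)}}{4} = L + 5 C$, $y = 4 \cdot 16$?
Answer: $13728$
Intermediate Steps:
$y = 64$
$K{\left(C,u \right)} = 20 - 20 C$ ($K{\left(C,u \right)} = - 4 \left(-5 + 5 C\right) = 20 - 20 C$)
$- 88 \left(K{\left(12,10 \right)} + y\right) = - 88 \left(\left(20 - 240\right) + 64\right) = - 88 \left(-220 + 64\right) = \left(-88\right) \left(-156\right) = 13728$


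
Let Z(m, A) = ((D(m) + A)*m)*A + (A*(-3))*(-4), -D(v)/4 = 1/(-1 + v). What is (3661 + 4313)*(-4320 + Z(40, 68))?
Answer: 18781172832/13 ≈ 1.4447e+9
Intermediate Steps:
D(v) = -4/(-1 + v)
Z(m, A) = 12*A + A*m*(A - 4/(-1 + m)) (Z(m, A) = ((-4/(-1 + m) + A)*m)*A + (A*(-3))*(-4) = ((A - 4/(-1 + m))*m)*A - 3*A*(-4) = (m*(A - 4/(-1 + m)))*A + 12*A = A*m*(A - 4/(-1 + m)) + 12*A = 12*A + A*m*(A - 4/(-1 + m)))
(3661 + 4313)*(-4320 + Z(40, 68)) = (3661 + 4313)*(-4320 + 68*(-4*40 + (-1 + 40)*(12 + 68*40))/(-1 + 40)) = 7974*(-4320 + 68*(-160 + 39*(12 + 2720))/39) = 7974*(-4320 + 68*(1/39)*(-160 + 39*2732)) = 7974*(-4320 + 68*(1/39)*(-160 + 106548)) = 7974*(-4320 + 68*(1/39)*106388) = 7974*(-4320 + 7234384/39) = 7974*(7065904/39) = 18781172832/13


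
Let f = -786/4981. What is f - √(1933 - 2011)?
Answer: -786/4981 - I*√78 ≈ -0.1578 - 8.8318*I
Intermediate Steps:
f = -786/4981 (f = -786*1/4981 = -786/4981 ≈ -0.15780)
f - √(1933 - 2011) = -786/4981 - √(1933 - 2011) = -786/4981 - √(-78) = -786/4981 - I*√78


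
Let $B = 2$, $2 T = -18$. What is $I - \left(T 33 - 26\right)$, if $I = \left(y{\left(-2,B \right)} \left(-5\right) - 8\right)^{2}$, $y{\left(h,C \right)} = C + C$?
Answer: $1107$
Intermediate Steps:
$T = -9$ ($T = \frac{1}{2} \left(-18\right) = -9$)
$y{\left(h,C \right)} = 2 C$
$I = 784$ ($I = \left(2 \cdot 2 \left(-5\right) - 8\right)^{2} = \left(4 \left(-5\right) - 8\right)^{2} = \left(-20 - 8\right)^{2} = \left(-28\right)^{2} = 784$)
$I - \left(T 33 - 26\right) = 784 - \left(\left(-9\right) 33 - 26\right) = 784 - \left(-297 - 26\right) = 784 - -323 = 784 + 323 = 1107$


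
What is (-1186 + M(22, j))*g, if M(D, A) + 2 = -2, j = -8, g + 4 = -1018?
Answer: 1216180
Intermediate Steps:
g = -1022 (g = -4 - 1018 = -1022)
M(D, A) = -4 (M(D, A) = -2 - 2 = -4)
(-1186 + M(22, j))*g = (-1186 - 4)*(-1022) = -1190*(-1022) = 1216180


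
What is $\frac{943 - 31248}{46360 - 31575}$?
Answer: $- \frac{6061}{2957} \approx -2.0497$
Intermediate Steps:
$\frac{943 - 31248}{46360 - 31575} = - \frac{30305}{14785} = \left(-30305\right) \frac{1}{14785} = - \frac{6061}{2957}$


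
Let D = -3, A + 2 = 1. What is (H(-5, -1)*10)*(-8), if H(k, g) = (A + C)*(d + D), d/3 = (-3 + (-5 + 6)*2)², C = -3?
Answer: 0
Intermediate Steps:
A = -1 (A = -2 + 1 = -1)
d = 3 (d = 3*(-3 + (-5 + 6)*2)² = 3*(-3 + 1*2)² = 3*(-3 + 2)² = 3*(-1)² = 3*1 = 3)
H(k, g) = 0 (H(k, g) = (-1 - 3)*(3 - 3) = -4*0 = 0)
(H(-5, -1)*10)*(-8) = (0*10)*(-8) = 0*(-8) = 0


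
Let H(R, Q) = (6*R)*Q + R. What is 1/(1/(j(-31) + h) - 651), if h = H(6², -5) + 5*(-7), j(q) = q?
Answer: -1110/722611 ≈ -0.0015361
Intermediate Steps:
H(R, Q) = R + 6*Q*R (H(R, Q) = 6*Q*R + R = R + 6*Q*R)
h = -1079 (h = 6²*(1 + 6*(-5)) + 5*(-7) = 36*(1 - 30) - 35 = 36*(-29) - 35 = -1044 - 35 = -1079)
1/(1/(j(-31) + h) - 651) = 1/(1/(-31 - 1079) - 651) = 1/(1/(-1110) - 651) = 1/(-1/1110 - 651) = 1/(-722611/1110) = -1110/722611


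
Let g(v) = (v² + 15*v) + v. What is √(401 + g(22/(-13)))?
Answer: √63677/13 ≈ 19.411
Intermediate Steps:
g(v) = v² + 16*v
√(401 + g(22/(-13))) = √(401 + (22/(-13))*(16 + 22/(-13))) = √(401 + (22*(-1/13))*(16 + 22*(-1/13))) = √(401 - 22*(16 - 22/13)/13) = √(401 - 22/13*186/13) = √(401 - 4092/169) = √(63677/169) = √63677/13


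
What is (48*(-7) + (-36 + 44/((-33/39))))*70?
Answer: -29680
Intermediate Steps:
(48*(-7) + (-36 + 44/((-33/39))))*70 = (-336 + (-36 + 44/((-33*1/39))))*70 = (-336 + (-36 + 44/(-11/13)))*70 = (-336 + (-36 + 44*(-13/11)))*70 = (-336 + (-36 - 52))*70 = (-336 - 88)*70 = -424*70 = -29680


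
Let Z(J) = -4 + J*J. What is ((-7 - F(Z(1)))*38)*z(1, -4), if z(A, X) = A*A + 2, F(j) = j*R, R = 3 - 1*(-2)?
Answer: 912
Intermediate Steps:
R = 5 (R = 3 + 2 = 5)
Z(J) = -4 + J**2
F(j) = 5*j (F(j) = j*5 = 5*j)
z(A, X) = 2 + A**2 (z(A, X) = A**2 + 2 = 2 + A**2)
((-7 - F(Z(1)))*38)*z(1, -4) = ((-7 - 5*(-4 + 1**2))*38)*(2 + 1**2) = ((-7 - 5*(-4 + 1))*38)*(2 + 1) = ((-7 - 5*(-3))*38)*3 = ((-7 - 1*(-15))*38)*3 = ((-7 + 15)*38)*3 = (8*38)*3 = 304*3 = 912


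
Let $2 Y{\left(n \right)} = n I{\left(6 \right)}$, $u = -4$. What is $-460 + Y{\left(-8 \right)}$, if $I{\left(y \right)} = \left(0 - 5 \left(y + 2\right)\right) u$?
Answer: $-1100$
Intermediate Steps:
$I{\left(y \right)} = 40 + 20 y$ ($I{\left(y \right)} = \left(0 - 5 \left(y + 2\right)\right) \left(-4\right) = \left(0 - 5 \left(2 + y\right)\right) \left(-4\right) = \left(0 - \left(10 + 5 y\right)\right) \left(-4\right) = \left(-10 - 5 y\right) \left(-4\right) = 40 + 20 y$)
$Y{\left(n \right)} = 80 n$ ($Y{\left(n \right)} = \frac{n \left(40 + 20 \cdot 6\right)}{2} = \frac{n \left(40 + 120\right)}{2} = \frac{n 160}{2} = \frac{160 n}{2} = 80 n$)
$-460 + Y{\left(-8 \right)} = -460 + 80 \left(-8\right) = -460 - 640 = -1100$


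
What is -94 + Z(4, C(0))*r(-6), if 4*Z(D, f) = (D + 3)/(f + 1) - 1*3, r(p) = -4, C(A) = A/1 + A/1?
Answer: -98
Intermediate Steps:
C(A) = 2*A (C(A) = A*1 + A*1 = A + A = 2*A)
Z(D, f) = -¾ + (3 + D)/(4*(1 + f)) (Z(D, f) = ((D + 3)/(f + 1) - 1*3)/4 = ((3 + D)/(1 + f) - 3)/4 = (-3 + (3 + D)/(1 + f))/4 = -¾ + (3 + D)/(4*(1 + f)))
-94 + Z(4, C(0))*r(-6) = -94 + ((4 - 6*0)/(4*(1 + 2*0)))*(-4) = -94 + ((4 - 3*0)/(4*(1 + 0)))*(-4) = -94 + ((¼)*(4 + 0)/1)*(-4) = -94 + ((¼)*1*4)*(-4) = -94 + 1*(-4) = -94 - 4 = -98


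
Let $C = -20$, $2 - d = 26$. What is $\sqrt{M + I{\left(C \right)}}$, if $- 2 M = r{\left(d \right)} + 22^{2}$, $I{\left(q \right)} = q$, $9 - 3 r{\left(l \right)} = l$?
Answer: $\frac{i \sqrt{1070}}{2} \approx 16.355 i$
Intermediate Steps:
$d = -24$ ($d = 2 - 26 = -24$)
$r{\left(l \right)} = 3 - \frac{l}{3}$
$M = - \frac{495}{2}$ ($M = - \frac{\left(3 - -8\right) + 22^{2}}{2} = - \frac{\left(3 + 8\right) + 484}{2} = - \frac{11 + 484}{2} = \left(- \frac{1}{2}\right) 495 = - \frac{495}{2} \approx -247.5$)
$\sqrt{M + I{\left(C \right)}} = \sqrt{- \frac{495}{2} - 20} = \sqrt{- \frac{535}{2}} = \frac{i \sqrt{1070}}{2}$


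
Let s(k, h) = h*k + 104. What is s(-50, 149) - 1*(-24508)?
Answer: 17162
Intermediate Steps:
s(k, h) = 104 + h*k
s(-50, 149) - 1*(-24508) = (104 + 149*(-50)) - 1*(-24508) = (104 - 7450) + 24508 = -7346 + 24508 = 17162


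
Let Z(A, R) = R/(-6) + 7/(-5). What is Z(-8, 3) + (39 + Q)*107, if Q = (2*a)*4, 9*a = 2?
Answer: 392519/90 ≈ 4361.3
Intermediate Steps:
a = 2/9 (a = (⅑)*2 = 2/9 ≈ 0.22222)
Z(A, R) = -7/5 - R/6 (Z(A, R) = R*(-⅙) + 7*(-⅕) = -R/6 - 7/5 = -7/5 - R/6)
Q = 16/9 (Q = (2*(2/9))*4 = (4/9)*4 = 16/9 ≈ 1.7778)
Z(-8, 3) + (39 + Q)*107 = (-7/5 - ⅙*3) + (39 + 16/9)*107 = (-7/5 - ½) + (367/9)*107 = -19/10 + 39269/9 = 392519/90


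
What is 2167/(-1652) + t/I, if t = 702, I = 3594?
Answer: -1104749/989548 ≈ -1.1164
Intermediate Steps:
2167/(-1652) + t/I = 2167/(-1652) + 702/3594 = 2167*(-1/1652) + 702*(1/3594) = -2167/1652 + 117/599 = -1104749/989548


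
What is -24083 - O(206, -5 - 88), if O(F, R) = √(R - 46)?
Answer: -24083 - I*√139 ≈ -24083.0 - 11.79*I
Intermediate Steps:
O(F, R) = √(-46 + R)
-24083 - O(206, -5 - 88) = -24083 - √(-46 + (-5 - 88)) = -24083 - √(-46 - 93) = -24083 - √(-139) = -24083 - I*√139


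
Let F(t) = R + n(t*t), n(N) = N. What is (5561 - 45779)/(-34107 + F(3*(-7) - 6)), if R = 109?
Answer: 40218/33269 ≈ 1.2089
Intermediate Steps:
F(t) = 109 + t² (F(t) = 109 + t*t = 109 + t²)
(5561 - 45779)/(-34107 + F(3*(-7) - 6)) = (5561 - 45779)/(-34107 + (109 + (3*(-7) - 6)²)) = -40218/(-34107 + (109 + (-21 - 6)²)) = -40218/(-34107 + (109 + (-27)²)) = -40218/(-34107 + (109 + 729)) = -40218/(-34107 + 838) = -40218/(-33269) = -40218*(-1/33269) = 40218/33269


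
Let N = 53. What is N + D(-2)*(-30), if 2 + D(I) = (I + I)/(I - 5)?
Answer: 671/7 ≈ 95.857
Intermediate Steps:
D(I) = -2 + 2*I/(-5 + I) (D(I) = -2 + (I + I)/(I - 5) = -2 + (2*I)/(-5 + I) = -2 + 2*I/(-5 + I))
N + D(-2)*(-30) = 53 + (10/(-5 - 2))*(-30) = 53 + (10/(-7))*(-30) = 53 + (10*(-⅐))*(-30) = 53 - 10/7*(-30) = 53 + 300/7 = 671/7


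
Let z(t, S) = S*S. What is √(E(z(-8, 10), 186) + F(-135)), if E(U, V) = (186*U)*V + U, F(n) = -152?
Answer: 2*√864887 ≈ 1860.0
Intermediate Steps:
z(t, S) = S²
E(U, V) = U + 186*U*V (E(U, V) = 186*U*V + U = U + 186*U*V)
√(E(z(-8, 10), 186) + F(-135)) = √(10²*(1 + 186*186) - 152) = √(100*(1 + 34596) - 152) = √(100*34597 - 152) = √(3459700 - 152) = √3459548 = 2*√864887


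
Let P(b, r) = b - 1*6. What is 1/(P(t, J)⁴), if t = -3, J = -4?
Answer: 1/6561 ≈ 0.00015242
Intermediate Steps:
P(b, r) = -6 + b (P(b, r) = b - 6 = -6 + b)
1/(P(t, J)⁴) = 1/((-6 - 3)⁴) = 1/((-9)⁴) = 1/6561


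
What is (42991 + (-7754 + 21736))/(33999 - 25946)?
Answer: 56973/8053 ≈ 7.0748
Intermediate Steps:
(42991 + (-7754 + 21736))/(33999 - 25946) = (42991 + 13982)/8053 = 56973*(1/8053) = 56973/8053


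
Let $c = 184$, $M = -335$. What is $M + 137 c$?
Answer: $24873$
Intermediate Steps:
$M + 137 c = -335 + 137 \cdot 184 = -335 + 25208 = 24873$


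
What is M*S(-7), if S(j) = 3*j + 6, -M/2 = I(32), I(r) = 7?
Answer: 210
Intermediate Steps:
M = -14 (M = -2*7 = -14)
S(j) = 6 + 3*j
M*S(-7) = -14*(6 + 3*(-7)) = -14*(6 - 21) = -14*(-15) = 210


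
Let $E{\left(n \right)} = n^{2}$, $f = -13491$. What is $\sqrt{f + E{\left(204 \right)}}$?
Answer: $75 \sqrt{5} \approx 167.71$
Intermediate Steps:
$\sqrt{f + E{\left(204 \right)}} = \sqrt{-13491 + 204^{2}} = \sqrt{-13491 + 41616} = \sqrt{28125} = 75 \sqrt{5}$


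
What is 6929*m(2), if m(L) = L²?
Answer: 27716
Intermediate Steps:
6929*m(2) = 6929*2² = 6929*4 = 27716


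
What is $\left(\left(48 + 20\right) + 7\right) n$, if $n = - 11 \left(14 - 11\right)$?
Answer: $-2475$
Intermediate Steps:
$n = -33$ ($n = \left(-11\right) 3 = -33$)
$\left(\left(48 + 20\right) + 7\right) n = \left(\left(48 + 20\right) + 7\right) \left(-33\right) = \left(68 + 7\right) \left(-33\right) = 75 \left(-33\right) = -2475$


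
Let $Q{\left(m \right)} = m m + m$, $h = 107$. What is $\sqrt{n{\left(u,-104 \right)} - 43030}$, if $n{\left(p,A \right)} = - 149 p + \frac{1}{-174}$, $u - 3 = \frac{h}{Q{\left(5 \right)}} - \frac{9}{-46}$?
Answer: $\frac{i \sqrt{17632655942010}}{20010} \approx 209.85 i$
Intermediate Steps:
$Q{\left(m \right)} = m + m^{2}$ ($Q{\left(m \right)} = m^{2} + m = m + m^{2}$)
$u = \frac{2333}{345}$ ($u = 3 - \left(- \frac{9}{46} - 107 \frac{1}{5 \left(1 + 5\right)}\right) = 3 - \left(- \frac{9}{46} - \frac{107}{5 \cdot 6}\right) = 3 + \left(\frac{107}{30} + \frac{9}{46}\right) = 3 + \frac{1298}{345} = \frac{2333}{345} \approx 6.7623$)
$n{\left(p,A \right)} = - \frac{1}{174} - 149 p$ ($n{\left(p,A \right)} = - 149 p - \frac{1}{174} = - \frac{1}{174} - 149 p$)
$\sqrt{n{\left(u,-104 \right)} - 43030} = \sqrt{\left(- \frac{1}{174} - \frac{347617}{345}\right) - 43030} = \sqrt{- \frac{20161901}{20010} - 43030} = \sqrt{- \frac{881192201}{20010}} = \frac{i \sqrt{17632655942010}}{20010}$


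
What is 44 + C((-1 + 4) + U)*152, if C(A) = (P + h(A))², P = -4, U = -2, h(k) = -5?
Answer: 12356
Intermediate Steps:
C(A) = 81 (C(A) = (-4 - 5)² = (-9)² = 81)
44 + C((-1 + 4) + U)*152 = 44 + 81*152 = 44 + 12312 = 12356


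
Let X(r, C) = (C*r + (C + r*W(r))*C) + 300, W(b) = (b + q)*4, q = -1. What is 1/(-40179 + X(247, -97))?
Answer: -1/23630085 ≈ -4.2319e-8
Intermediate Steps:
W(b) = -4 + 4*b (W(b) = (b - 1)*4 = (-1 + b)*4 = -4 + 4*b)
X(r, C) = 300 + C*r + C*(C + r*(-4 + 4*r)) (X(r, C) = (C*r + (C + r*(-4 + 4*r))*C) + 300 = (C*r + C*(C + r*(-4 + 4*r))) + 300 = 300 + C*r + C*(C + r*(-4 + 4*r)))
1/(-40179 + X(247, -97)) = 1/(-40179 + (300 + (-97)**2 - 97*247 + 4*(-97)*247*(-1 + 247))) = 1/(-40179 + (300 + 9409 - 23959 + 4*(-97)*247*246)) = 1/(-40179 + (300 + 9409 - 23959 - 23575656)) = 1/(-40179 - 23589906) = 1/(-23630085) = -1/23630085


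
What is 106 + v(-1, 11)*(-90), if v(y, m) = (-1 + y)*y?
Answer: -74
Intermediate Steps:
v(y, m) = y*(-1 + y)
106 + v(-1, 11)*(-90) = 106 - (-1 - 1)*(-90) = 106 - 1*(-2)*(-90) = 106 + 2*(-90) = 106 - 180 = -74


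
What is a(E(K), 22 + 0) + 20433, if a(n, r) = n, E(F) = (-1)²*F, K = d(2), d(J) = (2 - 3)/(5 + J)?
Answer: 143030/7 ≈ 20433.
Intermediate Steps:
d(J) = -1/(5 + J)
K = -⅐ (K = -1/(5 + 2) = -1/7 = -1*⅐ = -⅐ ≈ -0.14286)
E(F) = F (E(F) = 1*F = F)
a(E(K), 22 + 0) + 20433 = -⅐ + 20433 = 143030/7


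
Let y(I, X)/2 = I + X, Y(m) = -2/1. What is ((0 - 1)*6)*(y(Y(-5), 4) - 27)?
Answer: 138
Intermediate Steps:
Y(m) = -2 (Y(m) = -2*1 = -2)
y(I, X) = 2*I + 2*X (y(I, X) = 2*(I + X) = 2*I + 2*X)
((0 - 1)*6)*(y(Y(-5), 4) - 27) = ((0 - 1)*6)*((2*(-2) + 2*4) - 27) = (-1*6)*((-4 + 8) - 27) = -6*(4 - 27) = -6*(-23) = 138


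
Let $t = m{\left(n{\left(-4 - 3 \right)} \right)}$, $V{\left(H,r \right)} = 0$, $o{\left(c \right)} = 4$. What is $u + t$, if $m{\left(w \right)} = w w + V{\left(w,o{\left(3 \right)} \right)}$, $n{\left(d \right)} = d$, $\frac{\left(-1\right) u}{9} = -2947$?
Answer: $26572$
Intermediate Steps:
$u = 26523$ ($u = \left(-9\right) \left(-2947\right) = 26523$)
$m{\left(w \right)} = w^{2}$ ($m{\left(w \right)} = w w + 0 = w^{2} + 0 = w^{2}$)
$t = 49$ ($t = \left(-4 - 3\right)^{2} = \left(-7\right)^{2} = 49$)
$u + t = 26523 + 49 = 26572$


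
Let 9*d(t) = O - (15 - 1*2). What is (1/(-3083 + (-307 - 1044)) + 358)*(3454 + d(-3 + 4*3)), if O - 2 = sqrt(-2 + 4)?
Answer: 49327553825/39906 + 1587371*sqrt(2)/39906 ≈ 1.2362e+6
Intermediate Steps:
O = 2 + sqrt(2) (O = 2 + sqrt(-2 + 4) = 2 + sqrt(2) ≈ 3.4142)
d(t) = -11/9 + sqrt(2)/9 (d(t) = ((2 + sqrt(2)) - (15 - 1*2))/9 = ((2 + sqrt(2)) - (15 - 2))/9 = ((2 + sqrt(2)) - 1*13)/9 = ((2 + sqrt(2)) - 13)/9 = (-11 + sqrt(2))/9 = -11/9 + sqrt(2)/9)
(1/(-3083 + (-307 - 1044)) + 358)*(3454 + d(-3 + 4*3)) = (1/(-3083 + (-307 - 1044)) + 358)*(3454 + (-11/9 + sqrt(2)/9)) = (1/(-3083 - 1351) + 358)*(31075/9 + sqrt(2)/9) = (1/(-4434) + 358)*(31075/9 + sqrt(2)/9) = (-1/4434 + 358)*(31075/9 + sqrt(2)/9) = 1587371*(31075/9 + sqrt(2)/9)/4434 = 49327553825/39906 + 1587371*sqrt(2)/39906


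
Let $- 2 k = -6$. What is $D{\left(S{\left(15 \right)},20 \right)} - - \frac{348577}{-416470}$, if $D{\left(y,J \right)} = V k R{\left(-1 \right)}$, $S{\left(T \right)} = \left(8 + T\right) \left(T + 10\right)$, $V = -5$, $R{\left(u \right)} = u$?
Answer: $\frac{5898473}{416470} \approx 14.163$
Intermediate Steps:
$k = 3$ ($k = \left(- \frac{1}{2}\right) \left(-6\right) = 3$)
$S{\left(T \right)} = \left(8 + T\right) \left(10 + T\right)$
$D{\left(y,J \right)} = 15$ ($D{\left(y,J \right)} = \left(-5\right) 3 \left(-1\right) = \left(-15\right) \left(-1\right) = 15$)
$D{\left(S{\left(15 \right)},20 \right)} - - \frac{348577}{-416470} = 15 - - \frac{348577}{-416470} = 15 - \left(-348577\right) \left(- \frac{1}{416470}\right) = 15 - \frac{348577}{416470} = \frac{5898473}{416470}$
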